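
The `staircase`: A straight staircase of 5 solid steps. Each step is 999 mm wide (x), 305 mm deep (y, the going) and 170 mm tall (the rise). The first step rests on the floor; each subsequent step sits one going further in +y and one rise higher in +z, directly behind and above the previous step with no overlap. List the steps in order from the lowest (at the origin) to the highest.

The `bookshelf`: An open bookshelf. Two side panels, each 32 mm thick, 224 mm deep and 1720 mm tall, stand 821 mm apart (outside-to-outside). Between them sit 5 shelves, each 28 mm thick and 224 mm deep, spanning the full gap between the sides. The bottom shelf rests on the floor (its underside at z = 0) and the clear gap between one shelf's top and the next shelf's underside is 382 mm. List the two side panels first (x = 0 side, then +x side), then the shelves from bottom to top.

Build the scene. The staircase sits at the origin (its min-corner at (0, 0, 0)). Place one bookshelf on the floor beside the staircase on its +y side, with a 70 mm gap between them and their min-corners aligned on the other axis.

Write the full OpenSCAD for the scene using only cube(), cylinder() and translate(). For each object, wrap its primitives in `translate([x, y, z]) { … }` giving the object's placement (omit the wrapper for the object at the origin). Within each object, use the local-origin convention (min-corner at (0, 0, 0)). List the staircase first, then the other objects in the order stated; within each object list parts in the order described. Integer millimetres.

cube([999, 305, 170]);
translate([0, 305, 170]) cube([999, 305, 170]);
translate([0, 610, 340]) cube([999, 305, 170]);
translate([0, 915, 510]) cube([999, 305, 170]);
translate([0, 1220, 680]) cube([999, 305, 170]);
translate([0, 1595, 0]) {
  cube([32, 224, 1720]);
  translate([789, 0, 0]) cube([32, 224, 1720]);
  translate([32, 0, 0]) cube([757, 224, 28]);
  translate([32, 0, 410]) cube([757, 224, 28]);
  translate([32, 0, 820]) cube([757, 224, 28]);
  translate([32, 0, 1230]) cube([757, 224, 28]);
  translate([32, 0, 1640]) cube([757, 224, 28]);
}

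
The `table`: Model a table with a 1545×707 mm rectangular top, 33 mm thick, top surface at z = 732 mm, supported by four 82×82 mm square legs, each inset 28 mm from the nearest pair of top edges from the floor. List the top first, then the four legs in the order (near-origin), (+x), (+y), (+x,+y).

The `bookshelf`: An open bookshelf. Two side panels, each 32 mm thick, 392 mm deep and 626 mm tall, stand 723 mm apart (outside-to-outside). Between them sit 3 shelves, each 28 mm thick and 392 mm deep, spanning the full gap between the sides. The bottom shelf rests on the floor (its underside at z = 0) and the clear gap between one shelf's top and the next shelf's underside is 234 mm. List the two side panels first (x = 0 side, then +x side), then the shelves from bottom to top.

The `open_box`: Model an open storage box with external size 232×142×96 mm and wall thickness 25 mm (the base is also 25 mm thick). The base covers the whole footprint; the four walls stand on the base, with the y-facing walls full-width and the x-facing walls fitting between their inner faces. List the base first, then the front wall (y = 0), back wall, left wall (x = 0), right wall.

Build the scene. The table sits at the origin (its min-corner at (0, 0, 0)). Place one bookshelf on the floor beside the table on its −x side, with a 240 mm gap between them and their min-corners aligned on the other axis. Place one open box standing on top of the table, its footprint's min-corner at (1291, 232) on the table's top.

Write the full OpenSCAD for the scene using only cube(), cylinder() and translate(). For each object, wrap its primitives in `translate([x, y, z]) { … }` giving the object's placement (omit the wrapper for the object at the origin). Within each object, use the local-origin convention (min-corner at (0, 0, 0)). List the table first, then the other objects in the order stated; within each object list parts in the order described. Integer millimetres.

translate([0, 0, 699]) cube([1545, 707, 33]);
translate([28, 28, 0]) cube([82, 82, 699]);
translate([1435, 28, 0]) cube([82, 82, 699]);
translate([28, 597, 0]) cube([82, 82, 699]);
translate([1435, 597, 0]) cube([82, 82, 699]);
translate([-963, 0, 0]) {
  cube([32, 392, 626]);
  translate([691, 0, 0]) cube([32, 392, 626]);
  translate([32, 0, 0]) cube([659, 392, 28]);
  translate([32, 0, 262]) cube([659, 392, 28]);
  translate([32, 0, 524]) cube([659, 392, 28]);
}
translate([1291, 232, 732]) {
  cube([232, 142, 25]);
  translate([0, 0, 25]) cube([232, 25, 71]);
  translate([0, 117, 25]) cube([232, 25, 71]);
  translate([0, 25, 25]) cube([25, 92, 71]);
  translate([207, 25, 25]) cube([25, 92, 71]);
}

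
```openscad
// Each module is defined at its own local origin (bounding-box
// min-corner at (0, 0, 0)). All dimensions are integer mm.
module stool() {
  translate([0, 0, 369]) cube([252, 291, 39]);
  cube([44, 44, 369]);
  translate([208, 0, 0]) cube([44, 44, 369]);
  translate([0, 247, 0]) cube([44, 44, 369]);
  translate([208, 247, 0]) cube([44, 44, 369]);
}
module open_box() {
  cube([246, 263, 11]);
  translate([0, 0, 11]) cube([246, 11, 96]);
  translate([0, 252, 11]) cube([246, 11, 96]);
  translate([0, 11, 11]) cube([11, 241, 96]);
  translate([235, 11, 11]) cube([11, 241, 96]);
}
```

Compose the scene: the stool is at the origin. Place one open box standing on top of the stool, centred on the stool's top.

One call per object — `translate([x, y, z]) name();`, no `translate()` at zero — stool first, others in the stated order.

stool();
translate([3, 14, 408]) open_box();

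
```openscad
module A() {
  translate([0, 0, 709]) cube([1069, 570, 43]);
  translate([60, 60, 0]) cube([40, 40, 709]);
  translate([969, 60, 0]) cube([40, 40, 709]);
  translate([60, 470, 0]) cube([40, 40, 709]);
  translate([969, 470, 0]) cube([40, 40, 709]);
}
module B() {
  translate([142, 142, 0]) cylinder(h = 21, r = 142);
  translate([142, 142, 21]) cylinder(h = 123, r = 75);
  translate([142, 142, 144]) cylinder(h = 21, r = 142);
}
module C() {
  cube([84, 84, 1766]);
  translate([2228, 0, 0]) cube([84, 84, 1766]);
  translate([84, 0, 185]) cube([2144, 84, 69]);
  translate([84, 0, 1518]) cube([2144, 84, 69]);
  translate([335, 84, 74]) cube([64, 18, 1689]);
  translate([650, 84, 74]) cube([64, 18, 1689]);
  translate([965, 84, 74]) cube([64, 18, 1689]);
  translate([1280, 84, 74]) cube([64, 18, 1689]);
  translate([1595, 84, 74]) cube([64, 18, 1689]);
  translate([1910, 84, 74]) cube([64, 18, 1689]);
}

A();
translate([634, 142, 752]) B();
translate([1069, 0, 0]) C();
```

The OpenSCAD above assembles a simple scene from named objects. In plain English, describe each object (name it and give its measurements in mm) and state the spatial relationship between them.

A is a rectangular dining table. The top is 1069×570×43 mm with its upper surface at z = 752 mm. It stands on four 40×40 mm square legs, each inset 60 mm from the nearest pair of top edges, running from the floor to the underside of the top.

B is a spool: two coaxial disc flanges of radius 142 mm and thickness 21 mm, joined by a core cylinder of radius 75 mm and height 123 mm. The lower flange rests on z = 0 and the three cylinders share a vertical axis.

C is a fence section. Two 84×84 mm posts, 1766 mm tall, stand on the floor with a clear span of 2144 mm between their inner faces. Two horizontal rails of 84×69 mm section span the gap between the posts with their undersides at z = 185 mm and z = 1518 mm, flush with the posts' −y face. 6 pickets, each 64 mm wide, 18 mm thick and 1689 mm tall, are fixed to the +y face of the rails with their bottoms at z = 74 mm, evenly spaced across the span with equal gaps (rounded down to the nearest mm) at the −x end and between each pair — any rounding remainder accumulates at the +x end.

The spool is on top of the table. The fence section is against the table's +x side, with their −y faces flush.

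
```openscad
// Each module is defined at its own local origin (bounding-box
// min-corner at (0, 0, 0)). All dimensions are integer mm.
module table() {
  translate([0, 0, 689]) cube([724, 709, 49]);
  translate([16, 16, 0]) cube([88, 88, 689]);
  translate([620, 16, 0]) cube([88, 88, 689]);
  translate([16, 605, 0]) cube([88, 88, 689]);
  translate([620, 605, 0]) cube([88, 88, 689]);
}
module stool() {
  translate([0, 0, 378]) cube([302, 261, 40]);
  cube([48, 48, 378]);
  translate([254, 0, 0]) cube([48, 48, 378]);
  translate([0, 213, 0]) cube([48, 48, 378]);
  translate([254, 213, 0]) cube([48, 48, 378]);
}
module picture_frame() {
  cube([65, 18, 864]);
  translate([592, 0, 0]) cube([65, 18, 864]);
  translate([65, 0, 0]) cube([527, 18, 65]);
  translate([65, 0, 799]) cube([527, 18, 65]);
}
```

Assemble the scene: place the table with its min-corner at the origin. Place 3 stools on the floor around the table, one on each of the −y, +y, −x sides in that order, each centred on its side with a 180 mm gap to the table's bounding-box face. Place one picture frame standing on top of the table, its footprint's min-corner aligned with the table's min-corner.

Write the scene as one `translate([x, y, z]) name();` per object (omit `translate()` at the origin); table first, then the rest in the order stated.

table();
translate([211, -441, 0]) stool();
translate([211, 889, 0]) stool();
translate([-482, 224, 0]) stool();
translate([0, 0, 738]) picture_frame();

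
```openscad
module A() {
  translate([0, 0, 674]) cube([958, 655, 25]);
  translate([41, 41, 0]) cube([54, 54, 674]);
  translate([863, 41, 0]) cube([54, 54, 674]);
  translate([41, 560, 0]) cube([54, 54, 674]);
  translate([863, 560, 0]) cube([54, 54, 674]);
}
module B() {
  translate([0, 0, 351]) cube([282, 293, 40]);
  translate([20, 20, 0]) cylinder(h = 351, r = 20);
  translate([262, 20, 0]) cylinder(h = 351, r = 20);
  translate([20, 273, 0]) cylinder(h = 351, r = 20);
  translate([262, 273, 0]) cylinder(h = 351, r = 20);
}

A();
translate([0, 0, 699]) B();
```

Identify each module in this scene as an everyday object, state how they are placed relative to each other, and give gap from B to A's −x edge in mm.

The stool's min-x is at 0; the table's min-x is 0; gap = 0 mm.

A is a table. B is a stool. The stool is on top of the table. The gap from the stool to the table's −x edge is 0 mm.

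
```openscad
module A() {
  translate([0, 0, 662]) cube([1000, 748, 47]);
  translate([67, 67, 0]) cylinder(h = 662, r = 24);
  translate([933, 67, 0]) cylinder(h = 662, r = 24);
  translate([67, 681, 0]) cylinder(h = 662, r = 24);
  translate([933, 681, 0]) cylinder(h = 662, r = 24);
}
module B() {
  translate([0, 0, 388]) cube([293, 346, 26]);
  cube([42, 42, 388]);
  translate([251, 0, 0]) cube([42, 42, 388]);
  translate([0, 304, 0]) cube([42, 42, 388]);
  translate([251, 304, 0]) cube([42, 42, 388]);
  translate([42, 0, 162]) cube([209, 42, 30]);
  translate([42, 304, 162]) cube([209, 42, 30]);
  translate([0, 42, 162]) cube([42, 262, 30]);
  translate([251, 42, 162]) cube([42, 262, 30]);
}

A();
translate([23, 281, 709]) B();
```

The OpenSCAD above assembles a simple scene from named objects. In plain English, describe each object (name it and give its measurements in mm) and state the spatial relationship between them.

A is a rectangular dining table. The top is 1000×748×47 mm with its upper surface at z = 709 mm. It stands on four round legs of 48 mm diameter, each leg's bounding box inset 43 mm from the nearest pair of top edges, running from the floor to the underside of the top.

B is a simple wooden stool: a rectangular seat 293 mm (x) by 346 mm (y), 26 mm thick, top face at z = 414 mm, on four square legs, each 42×42 mm in cross-section. The legs rest on z = 0, each flush with a corner of the seat. Four stretchers, 42 mm wide and 30 mm tall, connect adjacent legs with their undersides at z = 162 mm, each running between the inner faces of the legs it joins and aligned with the legs' outer faces on the other axis.

The stool is on top of the table.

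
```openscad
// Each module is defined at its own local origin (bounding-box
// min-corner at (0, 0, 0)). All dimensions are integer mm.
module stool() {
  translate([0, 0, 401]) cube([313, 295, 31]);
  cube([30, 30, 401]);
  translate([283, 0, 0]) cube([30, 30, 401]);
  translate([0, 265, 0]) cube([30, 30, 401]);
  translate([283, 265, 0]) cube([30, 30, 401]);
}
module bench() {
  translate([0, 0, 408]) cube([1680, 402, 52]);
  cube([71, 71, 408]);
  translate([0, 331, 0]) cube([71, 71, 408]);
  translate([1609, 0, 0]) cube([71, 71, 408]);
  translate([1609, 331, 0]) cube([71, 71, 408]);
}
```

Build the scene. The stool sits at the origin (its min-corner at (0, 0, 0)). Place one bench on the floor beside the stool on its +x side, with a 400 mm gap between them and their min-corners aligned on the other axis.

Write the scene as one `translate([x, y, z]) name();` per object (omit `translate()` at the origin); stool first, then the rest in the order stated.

stool();
translate([713, 0, 0]) bench();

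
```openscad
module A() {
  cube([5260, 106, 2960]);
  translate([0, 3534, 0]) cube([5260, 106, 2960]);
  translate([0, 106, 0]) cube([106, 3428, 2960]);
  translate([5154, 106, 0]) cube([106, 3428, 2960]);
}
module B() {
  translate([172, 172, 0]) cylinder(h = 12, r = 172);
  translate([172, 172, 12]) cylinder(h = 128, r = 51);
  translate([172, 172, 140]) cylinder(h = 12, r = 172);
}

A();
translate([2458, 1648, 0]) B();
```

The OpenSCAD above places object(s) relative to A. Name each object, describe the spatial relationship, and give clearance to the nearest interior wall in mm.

A is a house frame. B is a spool. The spool sits inside the house frame, centred. The clearance to the nearest interior wall is 1542 mm.

Clearances: x = 2352, y = 1542; minimum 1542 mm.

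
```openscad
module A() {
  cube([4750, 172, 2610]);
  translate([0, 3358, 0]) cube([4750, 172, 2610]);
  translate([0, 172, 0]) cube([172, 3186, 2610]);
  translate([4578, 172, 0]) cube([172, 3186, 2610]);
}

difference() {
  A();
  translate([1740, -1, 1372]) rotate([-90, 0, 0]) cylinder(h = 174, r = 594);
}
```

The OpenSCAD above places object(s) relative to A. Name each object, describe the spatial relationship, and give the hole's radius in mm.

The subtracted cylinder has r = 594 mm.

A is a house frame. The house frame has a circular hole through its front wall. The hole's radius is 594 mm.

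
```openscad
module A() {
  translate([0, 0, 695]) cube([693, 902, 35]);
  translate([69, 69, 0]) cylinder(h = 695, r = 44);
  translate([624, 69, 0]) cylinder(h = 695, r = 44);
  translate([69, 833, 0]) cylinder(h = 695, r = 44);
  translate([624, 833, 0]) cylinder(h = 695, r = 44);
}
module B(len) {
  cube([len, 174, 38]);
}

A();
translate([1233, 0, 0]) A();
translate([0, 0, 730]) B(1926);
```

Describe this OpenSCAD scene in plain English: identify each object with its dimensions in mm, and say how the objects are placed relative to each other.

A is a rectangular dining table. The top is 693×902×35 mm with its upper surface at z = 730 mm. It stands on four round legs of 88 mm diameter, each leg's bounding box inset 25 mm from the nearest pair of top edges, running from the floor to the underside of the top.

B is a rectangular beam 1926 mm long (x), 174 mm deep (y), 38 mm thick (z).

The beam spans the tops of two tables placed 540 mm apart, resting at z = 730 mm.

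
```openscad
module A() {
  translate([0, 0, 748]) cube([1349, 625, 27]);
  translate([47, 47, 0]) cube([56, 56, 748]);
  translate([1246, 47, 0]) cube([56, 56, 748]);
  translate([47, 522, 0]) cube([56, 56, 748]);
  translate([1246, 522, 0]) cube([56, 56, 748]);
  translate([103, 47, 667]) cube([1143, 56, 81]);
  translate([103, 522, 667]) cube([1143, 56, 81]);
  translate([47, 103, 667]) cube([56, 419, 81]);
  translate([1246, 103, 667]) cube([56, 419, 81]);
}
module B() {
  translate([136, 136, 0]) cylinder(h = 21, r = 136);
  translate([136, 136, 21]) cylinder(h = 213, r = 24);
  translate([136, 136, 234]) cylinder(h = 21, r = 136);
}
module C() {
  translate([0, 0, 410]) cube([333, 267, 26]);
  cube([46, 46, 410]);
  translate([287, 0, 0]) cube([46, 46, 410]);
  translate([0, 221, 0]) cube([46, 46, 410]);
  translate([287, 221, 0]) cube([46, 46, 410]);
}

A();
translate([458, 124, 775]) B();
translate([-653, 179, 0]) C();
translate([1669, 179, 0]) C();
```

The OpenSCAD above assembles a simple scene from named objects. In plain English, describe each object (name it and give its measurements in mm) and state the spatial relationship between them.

A is a table: top 1349 mm (x) × 625 mm (y), 27 mm thick, upper face at z = 775 mm, on four 56×56 mm square legs, each inset 47 mm from the nearest pair of top edges, running from z = 0 to the bottom of the top. Four apron rails, 56 mm thick and 81 mm tall, run between adjacent legs with their top edges flush with the underside of the top and their outer faces flush with the legs' outer faces.

B is a spool: two coaxial disc flanges of radius 136 mm and thickness 21 mm, joined by a core cylinder of radius 24 mm and height 213 mm. The lower flange rests on z = 0 and the three cylinders share a vertical axis.

C is a four-legged stool. The seat is 333×267 mm, 26 mm thick, top at z = 436 mm. It stands on four square legs, each 46×46 mm in cross-section, from z = 0 to the seat underside, each flush with a corner of the seat.

The spool is on top of the table. Two stools sit around the table at the −x, +x sides.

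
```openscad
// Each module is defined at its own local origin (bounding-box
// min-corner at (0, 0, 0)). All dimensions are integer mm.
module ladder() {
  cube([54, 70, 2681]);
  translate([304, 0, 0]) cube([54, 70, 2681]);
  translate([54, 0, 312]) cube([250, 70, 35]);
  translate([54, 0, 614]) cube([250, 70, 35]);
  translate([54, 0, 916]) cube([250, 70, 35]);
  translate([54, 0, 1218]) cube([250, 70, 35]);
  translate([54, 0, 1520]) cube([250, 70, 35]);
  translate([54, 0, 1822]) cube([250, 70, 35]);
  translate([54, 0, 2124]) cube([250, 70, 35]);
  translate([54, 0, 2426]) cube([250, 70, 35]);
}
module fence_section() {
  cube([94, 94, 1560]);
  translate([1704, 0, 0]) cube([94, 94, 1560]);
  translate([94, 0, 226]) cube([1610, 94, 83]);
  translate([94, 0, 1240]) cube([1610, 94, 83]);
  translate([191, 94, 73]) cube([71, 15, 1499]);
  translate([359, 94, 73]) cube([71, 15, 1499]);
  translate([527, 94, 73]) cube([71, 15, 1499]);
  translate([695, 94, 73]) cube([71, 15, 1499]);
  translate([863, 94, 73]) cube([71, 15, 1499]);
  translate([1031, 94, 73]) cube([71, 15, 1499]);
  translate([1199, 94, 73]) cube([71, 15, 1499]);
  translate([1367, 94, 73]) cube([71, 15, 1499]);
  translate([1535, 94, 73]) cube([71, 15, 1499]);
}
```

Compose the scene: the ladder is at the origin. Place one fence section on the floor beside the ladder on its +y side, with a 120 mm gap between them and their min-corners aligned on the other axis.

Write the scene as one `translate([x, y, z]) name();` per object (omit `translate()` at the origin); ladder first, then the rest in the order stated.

ladder();
translate([0, 190, 0]) fence_section();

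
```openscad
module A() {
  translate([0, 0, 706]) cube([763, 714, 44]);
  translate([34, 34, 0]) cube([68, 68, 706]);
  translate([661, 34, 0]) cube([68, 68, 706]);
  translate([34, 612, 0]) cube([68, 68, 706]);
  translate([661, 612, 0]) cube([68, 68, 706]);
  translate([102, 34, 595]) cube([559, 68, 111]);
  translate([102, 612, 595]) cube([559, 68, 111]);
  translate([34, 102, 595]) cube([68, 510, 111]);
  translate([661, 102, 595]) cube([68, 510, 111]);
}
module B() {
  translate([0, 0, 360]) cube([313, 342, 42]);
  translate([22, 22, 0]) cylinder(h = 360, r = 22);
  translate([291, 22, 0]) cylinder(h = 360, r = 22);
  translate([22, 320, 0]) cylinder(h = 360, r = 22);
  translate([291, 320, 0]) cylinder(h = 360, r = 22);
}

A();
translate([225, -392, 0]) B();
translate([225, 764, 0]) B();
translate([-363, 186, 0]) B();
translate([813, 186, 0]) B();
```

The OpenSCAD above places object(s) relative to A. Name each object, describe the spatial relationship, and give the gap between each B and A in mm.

A is a table. B is a stool. Four stools sit around the table at the −y, +y, −x, +x sides. The gap between each stool and the table is 50 mm.

Each stool's nearest face is 50 mm from the table's bounding box.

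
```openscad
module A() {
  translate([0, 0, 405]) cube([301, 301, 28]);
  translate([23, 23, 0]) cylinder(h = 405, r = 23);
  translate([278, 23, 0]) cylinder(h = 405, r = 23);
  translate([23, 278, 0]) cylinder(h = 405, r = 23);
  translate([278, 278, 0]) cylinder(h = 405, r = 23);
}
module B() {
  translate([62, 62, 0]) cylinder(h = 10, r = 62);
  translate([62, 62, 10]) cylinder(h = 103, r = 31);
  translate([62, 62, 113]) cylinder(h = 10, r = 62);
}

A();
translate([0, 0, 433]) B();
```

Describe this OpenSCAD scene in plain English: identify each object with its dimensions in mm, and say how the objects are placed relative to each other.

A is a four-legged stool. The seat is a 301×301×28 mm slab whose top surface is at z = 433 mm; four round legs, each 46 mm in diameter, run from the floor (z = 0) to the underside of the seat, each leg's axis is inset half a diameter from the nearest pair of seat edges (so the leg's bounding box is flush with the corner).

B is a spool: two coaxial disc flanges of radius 62 mm and thickness 10 mm, joined by a core cylinder of radius 31 mm and height 103 mm. The lower flange rests on z = 0 and the three cylinders share a vertical axis.

The spool is on top of the stool.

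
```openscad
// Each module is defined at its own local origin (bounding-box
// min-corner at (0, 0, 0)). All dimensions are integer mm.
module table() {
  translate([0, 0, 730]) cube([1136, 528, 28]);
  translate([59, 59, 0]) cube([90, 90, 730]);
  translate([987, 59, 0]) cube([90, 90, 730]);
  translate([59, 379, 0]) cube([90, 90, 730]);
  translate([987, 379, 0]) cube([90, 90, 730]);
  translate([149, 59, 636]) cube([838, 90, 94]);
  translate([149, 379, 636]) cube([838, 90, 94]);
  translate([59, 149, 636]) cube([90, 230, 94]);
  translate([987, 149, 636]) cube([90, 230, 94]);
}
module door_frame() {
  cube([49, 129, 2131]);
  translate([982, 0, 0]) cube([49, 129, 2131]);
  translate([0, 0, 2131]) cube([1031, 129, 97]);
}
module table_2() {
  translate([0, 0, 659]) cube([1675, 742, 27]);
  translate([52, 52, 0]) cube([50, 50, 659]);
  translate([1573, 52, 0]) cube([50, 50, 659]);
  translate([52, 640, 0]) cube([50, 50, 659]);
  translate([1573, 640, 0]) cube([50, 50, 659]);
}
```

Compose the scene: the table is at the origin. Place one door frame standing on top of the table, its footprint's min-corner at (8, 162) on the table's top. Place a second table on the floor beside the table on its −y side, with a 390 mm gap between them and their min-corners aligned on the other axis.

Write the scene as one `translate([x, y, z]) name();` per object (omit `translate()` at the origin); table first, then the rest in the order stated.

table();
translate([8, 162, 758]) door_frame();
translate([0, -1132, 0]) table_2();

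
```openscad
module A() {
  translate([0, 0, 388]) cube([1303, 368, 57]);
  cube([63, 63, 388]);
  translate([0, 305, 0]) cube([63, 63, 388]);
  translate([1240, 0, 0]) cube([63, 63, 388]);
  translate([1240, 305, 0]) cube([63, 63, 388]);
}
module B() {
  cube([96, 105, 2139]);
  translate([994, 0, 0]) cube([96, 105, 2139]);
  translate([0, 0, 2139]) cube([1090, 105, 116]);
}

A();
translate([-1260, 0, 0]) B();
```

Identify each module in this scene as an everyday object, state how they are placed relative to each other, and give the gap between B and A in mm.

A is a bench. B is a door frame. The door frame is on the floor beside the bench on its −x side. The gap between the door frame and the bench is 170 mm.

The door frame's nearest face is 170 mm from the bench's −x face.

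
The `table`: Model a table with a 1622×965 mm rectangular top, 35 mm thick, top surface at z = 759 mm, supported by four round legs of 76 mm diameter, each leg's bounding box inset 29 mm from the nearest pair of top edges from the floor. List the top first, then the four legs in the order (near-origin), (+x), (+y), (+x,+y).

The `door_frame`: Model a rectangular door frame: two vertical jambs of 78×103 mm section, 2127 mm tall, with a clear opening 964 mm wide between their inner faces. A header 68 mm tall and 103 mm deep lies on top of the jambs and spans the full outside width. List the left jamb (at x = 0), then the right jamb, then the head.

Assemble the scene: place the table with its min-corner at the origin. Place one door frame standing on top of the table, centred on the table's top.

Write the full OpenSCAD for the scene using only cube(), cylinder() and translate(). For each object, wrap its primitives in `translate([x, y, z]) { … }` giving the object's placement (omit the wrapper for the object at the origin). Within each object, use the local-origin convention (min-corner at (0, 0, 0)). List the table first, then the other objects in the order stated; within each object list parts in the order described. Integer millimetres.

translate([0, 0, 724]) cube([1622, 965, 35]);
translate([67, 67, 0]) cylinder(h = 724, r = 38);
translate([1555, 67, 0]) cylinder(h = 724, r = 38);
translate([67, 898, 0]) cylinder(h = 724, r = 38);
translate([1555, 898, 0]) cylinder(h = 724, r = 38);
translate([251, 431, 759]) {
  cube([78, 103, 2127]);
  translate([1042, 0, 0]) cube([78, 103, 2127]);
  translate([0, 0, 2127]) cube([1120, 103, 68]);
}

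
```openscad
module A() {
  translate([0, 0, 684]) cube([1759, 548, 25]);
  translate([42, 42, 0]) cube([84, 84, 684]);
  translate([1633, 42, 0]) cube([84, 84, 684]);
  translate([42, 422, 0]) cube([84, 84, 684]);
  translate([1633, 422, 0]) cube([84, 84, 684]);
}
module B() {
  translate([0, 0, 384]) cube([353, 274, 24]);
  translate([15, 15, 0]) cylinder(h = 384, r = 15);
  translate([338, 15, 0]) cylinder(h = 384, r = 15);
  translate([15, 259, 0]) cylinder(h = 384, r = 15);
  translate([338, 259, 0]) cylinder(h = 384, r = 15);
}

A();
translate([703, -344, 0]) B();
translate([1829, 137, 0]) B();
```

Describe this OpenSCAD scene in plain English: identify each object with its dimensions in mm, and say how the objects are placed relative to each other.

A is a table: top 1759 mm (x) × 548 mm (y), 25 mm thick, upper face at z = 709 mm, on four 84×84 mm square legs, each inset 42 mm from the nearest pair of top edges, running from z = 0 to the bottom of the top.

B is a four-legged stool. The seat is a 353×274×24 mm slab whose top surface is at z = 408 mm; four round legs, each 30 mm in diameter, run from the floor (z = 0) to the underside of the seat, each leg's axis is inset half a diameter from the nearest pair of seat edges (so the leg's bounding box is flush with the corner).

Two stools sit around the table at the −y, +x sides.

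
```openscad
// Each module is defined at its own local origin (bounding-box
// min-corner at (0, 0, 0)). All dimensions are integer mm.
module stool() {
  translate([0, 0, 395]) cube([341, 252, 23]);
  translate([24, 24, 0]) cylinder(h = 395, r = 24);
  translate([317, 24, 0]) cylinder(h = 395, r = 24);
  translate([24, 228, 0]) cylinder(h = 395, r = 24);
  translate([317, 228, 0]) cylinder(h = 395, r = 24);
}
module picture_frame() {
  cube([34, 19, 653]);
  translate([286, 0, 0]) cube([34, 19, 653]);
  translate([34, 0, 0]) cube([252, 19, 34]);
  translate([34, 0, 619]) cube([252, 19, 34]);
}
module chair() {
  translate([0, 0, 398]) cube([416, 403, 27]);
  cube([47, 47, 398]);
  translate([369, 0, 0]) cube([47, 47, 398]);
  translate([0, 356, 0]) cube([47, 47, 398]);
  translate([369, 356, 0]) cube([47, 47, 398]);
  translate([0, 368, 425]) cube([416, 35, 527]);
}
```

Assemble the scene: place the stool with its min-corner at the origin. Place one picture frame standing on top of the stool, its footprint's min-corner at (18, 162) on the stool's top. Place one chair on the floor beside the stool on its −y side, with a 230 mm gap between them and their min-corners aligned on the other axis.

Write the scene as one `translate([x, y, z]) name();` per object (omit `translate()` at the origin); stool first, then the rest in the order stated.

stool();
translate([18, 162, 418]) picture_frame();
translate([0, -633, 0]) chair();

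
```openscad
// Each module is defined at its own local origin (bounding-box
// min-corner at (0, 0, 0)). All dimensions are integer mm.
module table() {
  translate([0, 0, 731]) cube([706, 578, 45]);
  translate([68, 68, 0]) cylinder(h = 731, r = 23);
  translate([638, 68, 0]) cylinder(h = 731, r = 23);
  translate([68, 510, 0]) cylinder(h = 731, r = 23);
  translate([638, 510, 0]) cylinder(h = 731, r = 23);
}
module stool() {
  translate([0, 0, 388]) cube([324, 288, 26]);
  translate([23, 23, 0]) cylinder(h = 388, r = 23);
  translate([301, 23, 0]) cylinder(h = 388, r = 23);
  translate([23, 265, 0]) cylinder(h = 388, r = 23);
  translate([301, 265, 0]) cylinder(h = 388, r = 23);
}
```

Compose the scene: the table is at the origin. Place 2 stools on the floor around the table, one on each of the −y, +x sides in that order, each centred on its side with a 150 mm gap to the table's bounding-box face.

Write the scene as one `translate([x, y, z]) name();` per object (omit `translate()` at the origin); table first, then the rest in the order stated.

table();
translate([191, -438, 0]) stool();
translate([856, 145, 0]) stool();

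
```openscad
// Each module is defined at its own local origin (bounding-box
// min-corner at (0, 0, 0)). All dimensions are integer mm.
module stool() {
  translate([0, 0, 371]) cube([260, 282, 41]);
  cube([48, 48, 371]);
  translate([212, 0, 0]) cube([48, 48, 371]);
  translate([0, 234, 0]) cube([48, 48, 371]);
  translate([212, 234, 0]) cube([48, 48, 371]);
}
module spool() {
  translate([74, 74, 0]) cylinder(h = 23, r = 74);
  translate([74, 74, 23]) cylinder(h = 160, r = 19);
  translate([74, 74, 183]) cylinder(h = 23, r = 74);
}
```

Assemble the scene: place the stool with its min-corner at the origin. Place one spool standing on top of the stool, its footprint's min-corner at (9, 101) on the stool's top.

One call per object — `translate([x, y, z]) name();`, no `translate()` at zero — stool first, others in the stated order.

stool();
translate([9, 101, 412]) spool();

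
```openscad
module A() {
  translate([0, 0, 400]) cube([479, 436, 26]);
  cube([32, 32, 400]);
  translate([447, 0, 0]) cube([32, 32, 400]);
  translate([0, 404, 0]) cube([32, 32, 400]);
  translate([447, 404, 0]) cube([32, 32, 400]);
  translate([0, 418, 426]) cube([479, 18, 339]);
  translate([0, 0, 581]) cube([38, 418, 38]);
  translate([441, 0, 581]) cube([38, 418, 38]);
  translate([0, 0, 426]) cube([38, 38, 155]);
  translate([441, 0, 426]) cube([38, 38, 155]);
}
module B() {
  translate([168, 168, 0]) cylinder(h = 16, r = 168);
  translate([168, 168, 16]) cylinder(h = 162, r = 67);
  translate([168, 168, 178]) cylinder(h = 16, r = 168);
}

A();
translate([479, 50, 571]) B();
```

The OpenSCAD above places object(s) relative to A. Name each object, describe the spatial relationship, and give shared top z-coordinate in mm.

Both tops at z = 765 mm.

A is a chair. B is a spool. The spool is beside the chair with their tops flush at z = 765. The shared top z-coordinate is 765 mm.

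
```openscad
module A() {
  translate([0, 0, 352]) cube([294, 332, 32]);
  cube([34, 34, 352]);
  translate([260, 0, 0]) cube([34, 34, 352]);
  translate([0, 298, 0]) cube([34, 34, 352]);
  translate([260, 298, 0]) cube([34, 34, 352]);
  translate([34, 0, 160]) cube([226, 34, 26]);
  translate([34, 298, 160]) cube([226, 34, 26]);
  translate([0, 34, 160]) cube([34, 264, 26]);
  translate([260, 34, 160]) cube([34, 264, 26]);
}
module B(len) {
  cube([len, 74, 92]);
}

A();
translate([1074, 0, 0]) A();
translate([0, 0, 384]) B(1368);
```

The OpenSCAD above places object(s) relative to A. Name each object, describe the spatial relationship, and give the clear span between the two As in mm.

A is a stool. B is a beam. A beam spans the tops of two stools. The clear span between the two stools is 780 mm.

Second stool starts at x = 1074; first ends at x = 294; clear span = 1074 − 294 = 780 mm.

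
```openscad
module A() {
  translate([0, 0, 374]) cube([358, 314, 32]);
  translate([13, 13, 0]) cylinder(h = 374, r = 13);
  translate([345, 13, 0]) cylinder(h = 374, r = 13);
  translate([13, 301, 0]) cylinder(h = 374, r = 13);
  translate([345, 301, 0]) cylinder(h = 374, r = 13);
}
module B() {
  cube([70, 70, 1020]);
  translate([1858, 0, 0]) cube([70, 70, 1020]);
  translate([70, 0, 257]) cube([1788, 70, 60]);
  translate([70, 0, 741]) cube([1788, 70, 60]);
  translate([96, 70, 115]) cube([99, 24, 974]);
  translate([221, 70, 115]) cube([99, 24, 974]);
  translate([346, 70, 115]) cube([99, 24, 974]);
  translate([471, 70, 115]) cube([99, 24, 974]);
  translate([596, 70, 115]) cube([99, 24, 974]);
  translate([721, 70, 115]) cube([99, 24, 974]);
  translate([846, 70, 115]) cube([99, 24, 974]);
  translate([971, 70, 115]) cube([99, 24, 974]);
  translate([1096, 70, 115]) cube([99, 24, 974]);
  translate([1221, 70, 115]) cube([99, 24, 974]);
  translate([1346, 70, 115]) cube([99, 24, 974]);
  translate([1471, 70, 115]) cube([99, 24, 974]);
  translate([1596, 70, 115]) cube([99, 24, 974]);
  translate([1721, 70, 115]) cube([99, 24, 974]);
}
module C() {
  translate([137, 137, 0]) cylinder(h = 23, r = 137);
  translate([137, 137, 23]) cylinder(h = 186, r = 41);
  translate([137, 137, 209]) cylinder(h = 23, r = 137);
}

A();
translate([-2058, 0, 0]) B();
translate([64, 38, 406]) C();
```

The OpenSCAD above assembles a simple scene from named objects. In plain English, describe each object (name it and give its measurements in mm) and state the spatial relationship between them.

A is a simple wooden stool: a rectangular seat 358 mm (x) by 314 mm (y), 32 mm thick, top face at z = 406 mm, on four round legs, each 26 mm in diameter. The legs rest on z = 0, each leg's axis is inset half a diameter from the nearest pair of seat edges (so the leg's bounding box is flush with the corner).

B is a fence section. Two 70×70 mm posts, 1020 mm tall, stand on the floor with a clear span of 1788 mm between their inner faces. Two horizontal rails of 70×60 mm section span the gap between the posts with their undersides at z = 257 mm and z = 741 mm, flush with the posts' −y face. 14 pickets, each 99 mm wide, 24 mm thick and 974 mm tall, are fixed to the +y face of the rails with their bottoms at z = 115 mm, evenly spaced across the span with equal gaps (rounded down to the nearest mm) at the −x end and between each pair — any rounding remainder accumulates at the +x end.

C is a spool: two coaxial disc flanges of radius 137 mm and thickness 23 mm, joined by a core cylinder of radius 41 mm and height 186 mm. The lower flange rests on z = 0 and the three cylinders share a vertical axis.

The fence section is on the floor beside the stool on its −x side. The spool is on top of the stool.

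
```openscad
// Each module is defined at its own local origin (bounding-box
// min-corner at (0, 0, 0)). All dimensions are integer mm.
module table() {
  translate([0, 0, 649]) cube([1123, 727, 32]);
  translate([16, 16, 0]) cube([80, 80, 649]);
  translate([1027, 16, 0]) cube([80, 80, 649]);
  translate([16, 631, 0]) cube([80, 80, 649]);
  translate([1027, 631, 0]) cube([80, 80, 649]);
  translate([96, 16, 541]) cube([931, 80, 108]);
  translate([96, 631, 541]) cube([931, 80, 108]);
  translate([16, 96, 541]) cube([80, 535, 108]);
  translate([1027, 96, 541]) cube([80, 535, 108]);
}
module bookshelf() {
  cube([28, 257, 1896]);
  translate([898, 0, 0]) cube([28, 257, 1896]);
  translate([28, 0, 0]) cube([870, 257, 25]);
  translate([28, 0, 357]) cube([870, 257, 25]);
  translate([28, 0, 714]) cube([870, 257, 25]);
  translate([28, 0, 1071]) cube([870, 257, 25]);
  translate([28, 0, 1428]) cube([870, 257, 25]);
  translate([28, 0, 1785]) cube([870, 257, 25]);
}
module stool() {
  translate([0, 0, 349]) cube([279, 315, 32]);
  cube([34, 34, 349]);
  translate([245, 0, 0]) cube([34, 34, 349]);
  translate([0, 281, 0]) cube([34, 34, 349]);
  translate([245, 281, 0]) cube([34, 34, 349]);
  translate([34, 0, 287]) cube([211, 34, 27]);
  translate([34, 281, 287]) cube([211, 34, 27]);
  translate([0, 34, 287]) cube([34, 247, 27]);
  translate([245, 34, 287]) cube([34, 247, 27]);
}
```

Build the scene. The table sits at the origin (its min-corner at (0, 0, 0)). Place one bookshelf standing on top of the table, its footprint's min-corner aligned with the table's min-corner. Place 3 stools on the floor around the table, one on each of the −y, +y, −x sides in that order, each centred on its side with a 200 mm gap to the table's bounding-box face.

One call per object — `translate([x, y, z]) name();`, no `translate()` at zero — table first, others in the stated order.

table();
translate([0, 0, 681]) bookshelf();
translate([422, -515, 0]) stool();
translate([422, 927, 0]) stool();
translate([-479, 206, 0]) stool();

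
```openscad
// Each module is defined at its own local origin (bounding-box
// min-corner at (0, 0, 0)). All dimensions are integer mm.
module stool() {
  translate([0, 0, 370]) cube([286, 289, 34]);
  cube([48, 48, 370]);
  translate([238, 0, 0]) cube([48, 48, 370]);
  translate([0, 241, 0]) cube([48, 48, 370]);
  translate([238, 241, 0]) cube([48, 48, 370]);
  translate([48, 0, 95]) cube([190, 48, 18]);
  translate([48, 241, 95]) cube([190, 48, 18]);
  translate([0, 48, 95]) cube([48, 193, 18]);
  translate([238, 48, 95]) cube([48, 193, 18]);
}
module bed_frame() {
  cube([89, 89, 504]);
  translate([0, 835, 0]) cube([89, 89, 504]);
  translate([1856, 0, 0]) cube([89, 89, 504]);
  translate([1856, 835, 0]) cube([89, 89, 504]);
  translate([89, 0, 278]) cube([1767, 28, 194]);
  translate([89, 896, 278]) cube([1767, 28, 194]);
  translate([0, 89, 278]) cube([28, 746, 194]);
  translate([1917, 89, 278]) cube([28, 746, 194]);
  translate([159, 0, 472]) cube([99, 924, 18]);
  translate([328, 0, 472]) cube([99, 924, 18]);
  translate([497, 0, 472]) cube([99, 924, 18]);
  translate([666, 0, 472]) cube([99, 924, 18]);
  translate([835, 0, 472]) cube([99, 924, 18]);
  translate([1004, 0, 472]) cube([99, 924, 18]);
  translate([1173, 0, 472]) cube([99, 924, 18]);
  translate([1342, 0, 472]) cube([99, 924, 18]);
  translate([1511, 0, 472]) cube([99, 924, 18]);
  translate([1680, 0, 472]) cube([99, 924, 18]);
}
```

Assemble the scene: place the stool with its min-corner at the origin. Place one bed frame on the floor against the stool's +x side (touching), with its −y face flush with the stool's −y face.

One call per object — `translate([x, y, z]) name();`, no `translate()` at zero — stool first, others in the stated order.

stool();
translate([286, 0, 0]) bed_frame();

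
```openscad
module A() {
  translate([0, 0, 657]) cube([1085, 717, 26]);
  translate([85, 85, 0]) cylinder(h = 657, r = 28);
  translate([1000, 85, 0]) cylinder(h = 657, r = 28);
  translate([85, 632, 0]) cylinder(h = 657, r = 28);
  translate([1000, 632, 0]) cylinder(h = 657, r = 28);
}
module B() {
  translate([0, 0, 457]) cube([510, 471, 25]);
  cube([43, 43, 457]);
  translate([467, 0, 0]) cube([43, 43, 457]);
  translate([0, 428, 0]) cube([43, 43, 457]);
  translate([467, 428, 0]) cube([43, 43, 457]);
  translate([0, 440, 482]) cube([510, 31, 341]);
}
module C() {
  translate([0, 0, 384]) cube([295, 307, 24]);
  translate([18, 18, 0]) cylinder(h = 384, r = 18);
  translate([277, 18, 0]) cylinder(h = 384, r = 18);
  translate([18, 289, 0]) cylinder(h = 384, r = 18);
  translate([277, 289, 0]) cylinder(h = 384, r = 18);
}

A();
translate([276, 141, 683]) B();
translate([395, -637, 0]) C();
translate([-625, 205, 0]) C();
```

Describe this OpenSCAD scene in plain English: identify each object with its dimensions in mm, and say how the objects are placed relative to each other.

A is a table: top 1085 mm (x) × 717 mm (y), 26 mm thick, upper face at z = 683 mm, on four round legs of 56 mm diameter, each leg's bounding box inset 57 mm from the nearest pair of top edges, running from z = 0 to the bottom of the top.

B is a chair. The seat is a 510×471×25 mm slab with its top at z = 482 mm, on four 43×43 mm corner legs (flush with the seat edges, standing on z = 0). A flat backrest 31 mm thick, 341 mm tall, spans the full seat width and rises from the seat top along its +y edge, rear face flush with the rear of the seat.

C is a four-legged stool. The seat is 295×307 mm, 24 mm thick, top at z = 408 mm. It stands on four round legs, each 36 mm in diameter, from z = 0 to the seat underside, each leg's axis is inset half a diameter from the nearest pair of seat edges (so the leg's bounding box is flush with the corner).

The chair is on top of the table. Two stools sit around the table at the −y, −x sides.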